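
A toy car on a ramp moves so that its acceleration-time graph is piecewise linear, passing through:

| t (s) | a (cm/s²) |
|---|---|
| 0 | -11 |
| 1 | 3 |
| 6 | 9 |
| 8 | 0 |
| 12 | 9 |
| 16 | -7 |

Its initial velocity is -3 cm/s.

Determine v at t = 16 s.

Δv equals the area under the a-t graph; then v = v₀ + Δv.
0–1 s: ½(-11 + 3)(1) = -4 cm/s
1–6 s: ½(3 + 9)(5) = 30 cm/s
6–8 s: ½(9 + 0)(2) = 9 cm/s
8–12 s: ½(0 + 9)(4) = 18 cm/s
12–16 s: ½(9 + -7)(4) = 4 cm/s
Δv = 57 cm/s, so v(16) = -3 + (57) = 54 cm/s.

54 cm/s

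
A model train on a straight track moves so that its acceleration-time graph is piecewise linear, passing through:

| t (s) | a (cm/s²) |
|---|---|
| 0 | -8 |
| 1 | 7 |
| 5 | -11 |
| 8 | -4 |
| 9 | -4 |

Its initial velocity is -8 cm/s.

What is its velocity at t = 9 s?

Δv equals the area under the a-t graph; then v = v₀ + Δv.
0–1 s: ½(-8 + 7)(1) = -0.5 cm/s
1–5 s: ½(7 + -11)(4) = -8 cm/s
5–8 s: ½(-11 + -4)(3) = -22.5 cm/s
8–9 s: -4 × 1 = -4 cm/s
Δv = -35 cm/s, so v(9) = -8 + (-35) = -43 cm/s.

-43 cm/s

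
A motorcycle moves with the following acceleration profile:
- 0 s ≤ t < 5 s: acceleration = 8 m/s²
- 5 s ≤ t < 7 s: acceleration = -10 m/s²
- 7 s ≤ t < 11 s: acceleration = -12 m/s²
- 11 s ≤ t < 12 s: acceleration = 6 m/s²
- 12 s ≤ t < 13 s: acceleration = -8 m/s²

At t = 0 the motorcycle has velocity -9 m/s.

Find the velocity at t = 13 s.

Δv equals the area under the a-t graph; then v = v₀ + Δv.
0–5 s: 8 × 5 = 40 m/s
5–7 s: -10 × 2 = -20 m/s
7–11 s: -12 × 4 = -48 m/s
11–12 s: 6 × 1 = 6 m/s
12–13 s: -8 × 1 = -8 m/s
Δv = -30 m/s, so v(13) = -9 + (-30) = -39 m/s.

-39 m/s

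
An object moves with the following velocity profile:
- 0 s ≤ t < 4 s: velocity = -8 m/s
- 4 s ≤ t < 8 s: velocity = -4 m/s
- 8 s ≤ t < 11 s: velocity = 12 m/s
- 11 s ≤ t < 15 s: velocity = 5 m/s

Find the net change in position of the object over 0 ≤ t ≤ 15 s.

Displacement is the signed area under the v-t curve.
0–4 s: -8 × 4 = -32 m
4–8 s: -4 × 4 = -16 m
8–11 s: 12 × 3 = 36 m
11–15 s: 5 × 4 = 20 m
Net displacement = 8 m

8 m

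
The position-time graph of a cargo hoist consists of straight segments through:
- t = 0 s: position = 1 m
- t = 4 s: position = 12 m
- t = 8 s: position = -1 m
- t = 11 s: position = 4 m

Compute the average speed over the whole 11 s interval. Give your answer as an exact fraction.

29/11 m/s

Average speed = (total path length)/(elapsed time); on a piecewise-linear x-t graph the path length is Σ|Δx|.
0–4 s: |Δx| = |12 − 1| = 11 m
4–8 s: |Δx| = |-1 − 12| = 13 m
8–11 s: |Δx| = |4 − -1| = 5 m
Total path = 29 m; average speed = 29/11 = 29/11 m/s.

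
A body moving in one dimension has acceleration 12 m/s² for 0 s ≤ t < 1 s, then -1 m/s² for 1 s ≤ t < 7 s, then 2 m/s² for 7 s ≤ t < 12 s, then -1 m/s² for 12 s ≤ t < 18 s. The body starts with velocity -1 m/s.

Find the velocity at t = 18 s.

Δv equals the area under the a-t graph; then v = v₀ + Δv.
0–1 s: 12 × 1 = 12 m/s
1–7 s: -1 × 6 = -6 m/s
7–12 s: 2 × 5 = 10 m/s
12–18 s: -1 × 6 = -6 m/s
Δv = 10 m/s, so v(18) = -1 + (10) = 9 m/s.

9 m/s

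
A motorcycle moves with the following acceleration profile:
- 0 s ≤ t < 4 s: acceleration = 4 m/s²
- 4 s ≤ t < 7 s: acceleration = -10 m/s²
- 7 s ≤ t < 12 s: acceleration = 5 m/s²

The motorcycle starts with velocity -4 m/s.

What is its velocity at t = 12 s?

7 m/s

Δv equals the area under the a-t graph; then v = v₀ + Δv.
0–4 s: 4 × 4 = 16 m/s
4–7 s: -10 × 3 = -30 m/s
7–12 s: 5 × 5 = 25 m/s
Δv = 11 m/s, so v(12) = -4 + (11) = 7 m/s.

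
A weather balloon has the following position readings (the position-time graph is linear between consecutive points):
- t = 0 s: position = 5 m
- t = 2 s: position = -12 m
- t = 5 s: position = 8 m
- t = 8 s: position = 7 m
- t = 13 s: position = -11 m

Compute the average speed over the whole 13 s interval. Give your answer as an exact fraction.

56/13 m/s

Average speed = (total path length)/(elapsed time); on a piecewise-linear x-t graph the path length is Σ|Δx|.
0–2 s: |Δx| = |-12 − 5| = 17 m
2–5 s: |Δx| = |8 − -12| = 20 m
5–8 s: |Δx| = |7 − 8| = 1 m
8–13 s: |Δx| = |-11 − 7| = 18 m
Total path = 56 m; average speed = 56/13 = 56/13 m/s.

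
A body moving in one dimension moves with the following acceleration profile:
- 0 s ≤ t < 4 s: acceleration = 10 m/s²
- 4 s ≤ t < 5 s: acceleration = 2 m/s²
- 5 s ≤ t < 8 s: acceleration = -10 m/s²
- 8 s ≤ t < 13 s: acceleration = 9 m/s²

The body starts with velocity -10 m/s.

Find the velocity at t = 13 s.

Δv equals the area under the a-t graph; then v = v₀ + Δv.
0–4 s: 10 × 4 = 40 m/s
4–5 s: 2 × 1 = 2 m/s
5–8 s: -10 × 3 = -30 m/s
8–13 s: 9 × 5 = 45 m/s
Δv = 57 m/s, so v(13) = -10 + (57) = 47 m/s.

47 m/s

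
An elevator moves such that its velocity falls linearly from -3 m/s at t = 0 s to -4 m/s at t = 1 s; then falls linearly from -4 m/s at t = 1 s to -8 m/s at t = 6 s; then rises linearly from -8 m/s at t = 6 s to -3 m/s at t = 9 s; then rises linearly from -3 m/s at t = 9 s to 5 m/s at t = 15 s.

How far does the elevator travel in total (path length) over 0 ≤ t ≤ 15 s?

Total distance travelled is ∫|v| dt — sum the magnitudes of each area piece.
0–1 s: |½(-3 + -4)(1)| = 3.5 m
1–6 s: |½(-4 + -8)(5)| = 30 m
6–9 s: |½(-8 + -3)(3)| = 16.5 m
9–15 s: v = 0 at t = 11.25 s; triangle areas 3.375 + 9.375 = 12.75 m
Total distance = 62.75 m

62.75 m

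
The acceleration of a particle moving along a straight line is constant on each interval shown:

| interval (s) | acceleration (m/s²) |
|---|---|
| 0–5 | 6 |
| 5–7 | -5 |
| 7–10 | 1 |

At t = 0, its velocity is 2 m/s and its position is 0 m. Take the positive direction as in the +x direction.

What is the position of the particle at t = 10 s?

209.5 m

On each constant-a segment, Δv = aΔt and Δx = v₀Δt + ½aΔt²; chain segment to segment.
0–5 s: v starts 2 m/s; Δx = 2·5 + ½·6·5² = 85 m; v ends 32 m/s.
5–7 s: v starts 32 m/s; Δx = 32·2 + ½·-5·2² = 54 m; v ends 22 m/s.
7–10 s: v starts 22 m/s; Δx = 22·3 + ½·1·3² = 70.5 m; v ends 25 m/s.
x(10) = 0 + Σ Δx = 209.5 m.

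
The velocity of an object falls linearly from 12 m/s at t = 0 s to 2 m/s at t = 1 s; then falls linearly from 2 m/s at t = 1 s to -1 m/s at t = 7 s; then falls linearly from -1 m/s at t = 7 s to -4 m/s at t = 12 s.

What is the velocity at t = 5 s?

0 m/s

On 1–7 s the graph is linear from 2 to -1 m/s: v(5) = 2 + (-1 − 2)·(5 − 1)/(7 − 1) = 0 m/s.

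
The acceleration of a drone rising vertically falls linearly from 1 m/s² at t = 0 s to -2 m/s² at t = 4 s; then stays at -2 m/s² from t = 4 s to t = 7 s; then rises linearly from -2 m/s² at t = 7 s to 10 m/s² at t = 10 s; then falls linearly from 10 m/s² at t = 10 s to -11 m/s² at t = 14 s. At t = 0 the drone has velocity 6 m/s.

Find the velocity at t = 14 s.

Δv equals the area under the a-t graph; then v = v₀ + Δv.
0–4 s: ½(1 + -2)(4) = -2 m/s
4–7 s: -2 × 3 = -6 m/s
7–10 s: ½(-2 + 10)(3) = 12 m/s
10–14 s: ½(10 + -11)(4) = -2 m/s
Δv = 2 m/s, so v(14) = 6 + (2) = 8 m/s.

8 m/s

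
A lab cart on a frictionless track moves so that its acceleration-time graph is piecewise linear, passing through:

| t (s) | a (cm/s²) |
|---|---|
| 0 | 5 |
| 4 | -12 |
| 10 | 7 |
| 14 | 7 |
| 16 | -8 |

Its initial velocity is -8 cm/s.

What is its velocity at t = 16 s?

Δv equals the area under the a-t graph; then v = v₀ + Δv.
0–4 s: ½(5 + -12)(4) = -14 cm/s
4–10 s: ½(-12 + 7)(6) = -15 cm/s
10–14 s: 7 × 4 = 28 cm/s
14–16 s: ½(7 + -8)(2) = -1 cm/s
Δv = -2 cm/s, so v(16) = -8 + (-2) = -10 cm/s.

-10 cm/s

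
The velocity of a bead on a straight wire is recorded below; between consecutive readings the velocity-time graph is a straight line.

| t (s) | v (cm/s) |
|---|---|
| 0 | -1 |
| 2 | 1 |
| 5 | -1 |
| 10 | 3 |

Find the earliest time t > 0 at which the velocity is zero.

t = 1 s

v changes sign on 0–2 s (from -1 to 1); the graph is linear there, so v = 0 at t = 0 + (1)·(2 − 0)/(1 − -1) = 1 s.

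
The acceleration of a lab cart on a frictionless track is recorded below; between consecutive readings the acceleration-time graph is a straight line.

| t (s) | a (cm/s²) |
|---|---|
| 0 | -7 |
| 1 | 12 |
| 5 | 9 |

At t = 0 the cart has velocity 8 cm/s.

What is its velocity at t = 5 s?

52.5 cm/s

Δv equals the area under the a-t graph; then v = v₀ + Δv.
0–1 s: ½(-7 + 12)(1) = 2.5 cm/s
1–5 s: ½(12 + 9)(4) = 42 cm/s
Δv = 44.5 cm/s, so v(5) = 8 + (44.5) = 52.5 cm/s.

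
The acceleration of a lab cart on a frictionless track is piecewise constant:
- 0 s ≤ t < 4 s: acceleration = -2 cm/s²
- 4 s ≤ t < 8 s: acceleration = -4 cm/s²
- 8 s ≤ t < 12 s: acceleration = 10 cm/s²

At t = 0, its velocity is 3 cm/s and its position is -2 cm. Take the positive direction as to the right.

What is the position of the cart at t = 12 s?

-62 cm

On each constant-a segment, Δv = aΔt and Δx = v₀Δt + ½aΔt²; chain segment to segment.
0–4 s: v starts 3 cm/s; Δx = 3·4 + ½·-2·4² = -4 cm; v ends -5 cm/s.
4–8 s: v starts -5 cm/s; Δx = -5·4 + ½·-4·4² = -52 cm; v ends -21 cm/s.
8–12 s: v starts -21 cm/s; Δx = -21·4 + ½·10·4² = -4 cm; v ends 19 cm/s.
x(12) = -2 + Σ Δx = -62 cm.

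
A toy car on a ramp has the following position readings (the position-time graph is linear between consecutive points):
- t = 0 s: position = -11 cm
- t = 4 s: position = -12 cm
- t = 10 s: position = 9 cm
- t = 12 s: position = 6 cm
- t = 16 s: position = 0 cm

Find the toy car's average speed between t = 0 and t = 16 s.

1.9375 cm/s

Average speed = (total path length)/(elapsed time); on a piecewise-linear x-t graph the path length is Σ|Δx|.
0–4 s: |Δx| = |-12 − -11| = 1 cm
4–10 s: |Δx| = |9 − -12| = 21 cm
10–12 s: |Δx| = |6 − 9| = 3 cm
12–16 s: |Δx| = |0 − 6| = 6 cm
Total path = 31 cm; average speed = 31/16 = 1.9375 cm/s.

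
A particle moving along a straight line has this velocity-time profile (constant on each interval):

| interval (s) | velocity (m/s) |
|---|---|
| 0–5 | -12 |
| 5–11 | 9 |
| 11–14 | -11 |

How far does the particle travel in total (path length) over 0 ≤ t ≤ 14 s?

Distance (not displacement) is the total path length: add the absolute areas under v-t.
0–5 s: |-12| × 5 = 60 m
5–11 s: |9| × 6 = 54 m
11–14 s: |-11| × 3 = 33 m
Total distance = 147 m

147 m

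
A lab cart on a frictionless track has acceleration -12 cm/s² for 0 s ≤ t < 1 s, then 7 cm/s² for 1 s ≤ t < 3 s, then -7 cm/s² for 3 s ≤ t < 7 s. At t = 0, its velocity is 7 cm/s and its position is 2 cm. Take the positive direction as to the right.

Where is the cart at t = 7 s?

On each constant-a segment, Δv = aΔt and Δx = v₀Δt + ½aΔt²; chain segment to segment.
0–1 s: v starts 7 cm/s; Δx = 7·1 + ½·-12·1² = 1 cm; v ends -5 cm/s.
1–3 s: v starts -5 cm/s; Δx = -5·2 + ½·7·2² = 4 cm; v ends 9 cm/s.
3–7 s: v starts 9 cm/s; Δx = 9·4 + ½·-7·4² = -20 cm; v ends -19 cm/s.
x(7) = 2 + Σ Δx = -13 cm.

-13 cm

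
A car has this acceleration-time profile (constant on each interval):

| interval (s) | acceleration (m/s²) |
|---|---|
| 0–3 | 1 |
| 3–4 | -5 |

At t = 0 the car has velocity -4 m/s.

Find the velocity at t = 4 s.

-6 m/s

Δv equals the area under the a-t graph; then v = v₀ + Δv.
0–3 s: 1 × 3 = 3 m/s
3–4 s: -5 × 1 = -5 m/s
Δv = -2 m/s, so v(4) = -4 + (-2) = -6 m/s.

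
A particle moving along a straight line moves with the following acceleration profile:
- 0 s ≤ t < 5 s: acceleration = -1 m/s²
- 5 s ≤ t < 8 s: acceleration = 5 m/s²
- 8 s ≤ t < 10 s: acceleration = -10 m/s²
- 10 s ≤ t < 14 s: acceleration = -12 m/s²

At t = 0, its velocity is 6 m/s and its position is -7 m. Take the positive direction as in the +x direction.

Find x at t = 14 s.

On each constant-a segment, Δv = aΔt and Δx = v₀Δt + ½aΔt²; chain segment to segment.
0–5 s: v starts 6 m/s; Δx = 6·5 + ½·-1·5² = 17.5 m; v ends 1 m/s.
5–8 s: v starts 1 m/s; Δx = 1·3 + ½·5·3² = 25.5 m; v ends 16 m/s.
8–10 s: v starts 16 m/s; Δx = 16·2 + ½·-10·2² = 12 m; v ends -4 m/s.
10–14 s: v starts -4 m/s; Δx = -4·4 + ½·-12·4² = -112 m; v ends -52 m/s.
x(14) = -7 + Σ Δx = -64 m.

-64 m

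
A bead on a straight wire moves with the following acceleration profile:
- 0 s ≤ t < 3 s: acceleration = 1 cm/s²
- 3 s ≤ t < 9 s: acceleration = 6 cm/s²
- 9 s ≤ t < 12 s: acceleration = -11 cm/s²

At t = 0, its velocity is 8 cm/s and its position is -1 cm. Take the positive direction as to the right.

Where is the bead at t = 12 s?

On each constant-a segment, Δv = aΔt and Δx = v₀Δt + ½aΔt²; chain segment to segment.
0–3 s: v starts 8 cm/s; Δx = 8·3 + ½·1·3² = 28.5 cm; v ends 11 cm/s.
3–9 s: v starts 11 cm/s; Δx = 11·6 + ½·6·6² = 174 cm; v ends 47 cm/s.
9–12 s: v starts 47 cm/s; Δx = 47·3 + ½·-11·3² = 91.5 cm; v ends 14 cm/s.
x(12) = -1 + Σ Δx = 293 cm.

293 cm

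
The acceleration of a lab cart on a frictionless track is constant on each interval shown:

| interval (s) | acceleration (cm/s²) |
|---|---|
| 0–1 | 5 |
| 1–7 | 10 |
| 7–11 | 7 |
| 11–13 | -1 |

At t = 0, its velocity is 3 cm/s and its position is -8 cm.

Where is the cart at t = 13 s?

743.5 cm

On each constant-a segment, Δv = aΔt and Δx = v₀Δt + ½aΔt²; chain segment to segment.
0–1 s: v starts 3 cm/s; Δx = 3·1 + ½·5·1² = 5.5 cm; v ends 8 cm/s.
1–7 s: v starts 8 cm/s; Δx = 8·6 + ½·10·6² = 228 cm; v ends 68 cm/s.
7–11 s: v starts 68 cm/s; Δx = 68·4 + ½·7·4² = 328 cm; v ends 96 cm/s.
11–13 s: v starts 96 cm/s; Δx = 96·2 + ½·-1·2² = 190 cm; v ends 94 cm/s.
x(13) = -8 + Σ Δx = 743.5 cm.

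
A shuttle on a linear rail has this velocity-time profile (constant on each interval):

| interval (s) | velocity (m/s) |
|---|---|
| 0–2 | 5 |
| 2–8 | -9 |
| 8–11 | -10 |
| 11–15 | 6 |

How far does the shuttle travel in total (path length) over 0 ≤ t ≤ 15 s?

Total distance travelled is ∫|v| dt — sum the magnitudes of each area piece.
0–2 s: |5| × 2 = 10 m
2–8 s: |-9| × 6 = 54 m
8–11 s: |-10| × 3 = 30 m
11–15 s: |6| × 4 = 24 m
Total distance = 118 m

118 m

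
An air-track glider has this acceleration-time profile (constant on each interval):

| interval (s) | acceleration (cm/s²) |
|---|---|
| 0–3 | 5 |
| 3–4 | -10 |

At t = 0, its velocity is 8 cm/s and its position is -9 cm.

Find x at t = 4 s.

On each constant-a segment, Δv = aΔt and Δx = v₀Δt + ½aΔt²; chain segment to segment.
0–3 s: v starts 8 cm/s; Δx = 8·3 + ½·5·3² = 46.5 cm; v ends 23 cm/s.
3–4 s: v starts 23 cm/s; Δx = 23·1 + ½·-10·1² = 18 cm; v ends 13 cm/s.
x(4) = -9 + Σ Δx = 55.5 cm.

55.5 cm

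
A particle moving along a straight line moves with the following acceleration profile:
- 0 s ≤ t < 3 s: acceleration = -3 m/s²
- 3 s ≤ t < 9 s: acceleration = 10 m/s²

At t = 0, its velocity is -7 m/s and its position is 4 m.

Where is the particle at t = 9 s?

53.5 m

On each constant-a segment, Δv = aΔt and Δx = v₀Δt + ½aΔt²; chain segment to segment.
0–3 s: v starts -7 m/s; Δx = -7·3 + ½·-3·3² = -34.5 m; v ends -16 m/s.
3–9 s: v starts -16 m/s; Δx = -16·6 + ½·10·6² = 84 m; v ends 44 m/s.
x(9) = 4 + Σ Δx = 53.5 m.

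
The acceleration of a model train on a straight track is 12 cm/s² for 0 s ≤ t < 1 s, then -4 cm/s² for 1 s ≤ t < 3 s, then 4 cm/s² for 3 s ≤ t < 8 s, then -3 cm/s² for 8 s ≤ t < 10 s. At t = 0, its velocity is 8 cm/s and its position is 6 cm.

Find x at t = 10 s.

220 cm

On each constant-a segment, Δv = aΔt and Δx = v₀Δt + ½aΔt²; chain segment to segment.
0–1 s: v starts 8 cm/s; Δx = 8·1 + ½·12·1² = 14 cm; v ends 20 cm/s.
1–3 s: v starts 20 cm/s; Δx = 20·2 + ½·-4·2² = 32 cm; v ends 12 cm/s.
3–8 s: v starts 12 cm/s; Δx = 12·5 + ½·4·5² = 110 cm; v ends 32 cm/s.
8–10 s: v starts 32 cm/s; Δx = 32·2 + ½·-3·2² = 58 cm; v ends 26 cm/s.
x(10) = 6 + Σ Δx = 220 cm.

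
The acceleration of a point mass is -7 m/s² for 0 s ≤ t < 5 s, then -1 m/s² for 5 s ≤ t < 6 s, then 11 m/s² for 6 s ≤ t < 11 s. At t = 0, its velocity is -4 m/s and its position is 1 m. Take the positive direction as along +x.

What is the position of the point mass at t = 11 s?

-208.5 m

On each constant-a segment, Δv = aΔt and Δx = v₀Δt + ½aΔt²; chain segment to segment.
0–5 s: v starts -4 m/s; Δx = -4·5 + ½·-7·5² = -107.5 m; v ends -39 m/s.
5–6 s: v starts -39 m/s; Δx = -39·1 + ½·-1·1² = -39.5 m; v ends -40 m/s.
6–11 s: v starts -40 m/s; Δx = -40·5 + ½·11·5² = -62.5 m; v ends 15 m/s.
x(11) = 1 + Σ Δx = -208.5 m.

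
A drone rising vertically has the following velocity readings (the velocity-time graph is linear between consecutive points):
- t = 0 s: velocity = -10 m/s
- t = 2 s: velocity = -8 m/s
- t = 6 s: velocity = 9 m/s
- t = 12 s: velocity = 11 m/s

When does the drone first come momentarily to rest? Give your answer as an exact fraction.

v changes sign on 2–6 s (from -8 to 9); the graph is linear there, so v = 0 at t = 2 + (8)·(6 − 2)/(9 − -8) = 66/17 s.

t = 66/17 s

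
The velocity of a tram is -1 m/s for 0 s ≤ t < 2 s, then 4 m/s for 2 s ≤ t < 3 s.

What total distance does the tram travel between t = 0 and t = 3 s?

Distance (not displacement) is the total path length: add the absolute areas under v-t.
0–2 s: |-1| × 2 = 2 m
2–3 s: |4| × 1 = 4 m
Total distance = 6 m

6 m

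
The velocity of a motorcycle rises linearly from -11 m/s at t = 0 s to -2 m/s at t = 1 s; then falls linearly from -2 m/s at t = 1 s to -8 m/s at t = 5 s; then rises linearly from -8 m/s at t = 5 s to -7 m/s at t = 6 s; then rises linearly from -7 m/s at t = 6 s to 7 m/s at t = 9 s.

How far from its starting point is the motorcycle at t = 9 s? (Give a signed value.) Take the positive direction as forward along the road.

-34 m

Displacement is the signed area under the v-t curve.
0–1 s: ½(-11 + -2)(1) = -6.5 m
1–5 s: ½(-2 + -8)(4) = -20 m
5–6 s: ½(-8 + -7)(1) = -7.5 m
6–9 s: ½(-7 + 7)(3) = 0 m
Net displacement = -34 m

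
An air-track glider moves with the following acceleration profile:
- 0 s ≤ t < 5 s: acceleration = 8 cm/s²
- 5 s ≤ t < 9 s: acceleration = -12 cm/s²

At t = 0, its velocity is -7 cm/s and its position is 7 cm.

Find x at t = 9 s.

108 cm

On each constant-a segment, Δv = aΔt and Δx = v₀Δt + ½aΔt²; chain segment to segment.
0–5 s: v starts -7 cm/s; Δx = -7·5 + ½·8·5² = 65 cm; v ends 33 cm/s.
5–9 s: v starts 33 cm/s; Δx = 33·4 + ½·-12·4² = 36 cm; v ends -15 cm/s.
x(9) = 7 + Σ Δx = 108 cm.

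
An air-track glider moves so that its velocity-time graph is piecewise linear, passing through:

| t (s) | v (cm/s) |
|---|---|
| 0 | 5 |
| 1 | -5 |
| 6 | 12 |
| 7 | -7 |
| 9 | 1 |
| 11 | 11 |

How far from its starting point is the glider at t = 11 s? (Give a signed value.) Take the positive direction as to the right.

26 cm

Net displacement equals the area under the velocity-time graph (areas below the axis count negative).
0–1 s: ½(5 + -5)(1) = 0 cm
1–6 s: ½(-5 + 12)(5) = 17.5 cm
6–7 s: ½(12 + -7)(1) = 2.5 cm
7–9 s: ½(-7 + 1)(2) = -6 cm
9–11 s: ½(1 + 11)(2) = 12 cm
Net displacement = 26 cm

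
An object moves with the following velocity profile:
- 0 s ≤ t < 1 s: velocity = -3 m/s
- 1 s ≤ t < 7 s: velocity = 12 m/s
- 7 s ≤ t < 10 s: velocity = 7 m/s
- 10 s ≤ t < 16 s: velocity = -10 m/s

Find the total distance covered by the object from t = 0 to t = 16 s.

156 m

Distance (not displacement) is the total path length: add the absolute areas under v-t.
0–1 s: |-3| × 1 = 3 m
1–7 s: |12| × 6 = 72 m
7–10 s: |7| × 3 = 21 m
10–16 s: |-10| × 6 = 60 m
Total distance = 156 m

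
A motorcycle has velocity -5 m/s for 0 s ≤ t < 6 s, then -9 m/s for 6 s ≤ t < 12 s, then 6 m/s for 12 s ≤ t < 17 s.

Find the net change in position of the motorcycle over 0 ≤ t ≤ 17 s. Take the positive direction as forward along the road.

-54 m

Displacement is the signed area under the v-t curve.
0–6 s: -5 × 6 = -30 m
6–12 s: -9 × 6 = -54 m
12–17 s: 6 × 5 = 30 m
Net displacement = -54 m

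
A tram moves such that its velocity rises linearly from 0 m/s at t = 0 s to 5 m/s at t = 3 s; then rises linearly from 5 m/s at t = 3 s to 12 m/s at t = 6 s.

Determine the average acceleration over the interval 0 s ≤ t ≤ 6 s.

2 m/s²

Average acceleration = Δv/Δt = (12 − 0)/(6 − 0) = 2 m/s².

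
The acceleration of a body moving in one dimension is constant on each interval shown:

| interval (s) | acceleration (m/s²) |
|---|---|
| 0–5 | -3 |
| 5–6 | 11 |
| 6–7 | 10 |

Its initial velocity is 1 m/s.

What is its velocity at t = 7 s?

Δv equals the area under the a-t graph; then v = v₀ + Δv.
0–5 s: -3 × 5 = -15 m/s
5–6 s: 11 × 1 = 11 m/s
6–7 s: 10 × 1 = 10 m/s
Δv = 6 m/s, so v(7) = 1 + (6) = 7 m/s.

7 m/s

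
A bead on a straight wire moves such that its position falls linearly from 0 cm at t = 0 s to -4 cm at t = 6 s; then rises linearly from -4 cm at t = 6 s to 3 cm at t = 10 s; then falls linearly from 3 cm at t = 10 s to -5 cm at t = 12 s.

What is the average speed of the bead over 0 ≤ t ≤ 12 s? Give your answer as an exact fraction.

19/12 cm/s

Average speed = (total path length)/(elapsed time); on a piecewise-linear x-t graph the path length is Σ|Δx|.
0–6 s: |Δx| = |-4 − 0| = 4 cm
6–10 s: |Δx| = |3 − -4| = 7 cm
10–12 s: |Δx| = |-5 − 3| = 8 cm
Total path = 19 cm; average speed = 19/12 = 19/12 cm/s.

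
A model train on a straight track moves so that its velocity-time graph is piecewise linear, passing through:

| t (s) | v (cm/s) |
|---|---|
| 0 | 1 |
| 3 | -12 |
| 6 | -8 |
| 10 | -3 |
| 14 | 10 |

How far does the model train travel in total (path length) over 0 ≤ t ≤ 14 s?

85.5 cm

Total distance travelled is ∫|v| dt — sum the magnitudes of each area piece.
0–3 s: v = 0 at t = 3/13 s; triangle areas 3/26 + 216/13 = 435/26 cm
3–6 s: |½(-12 + -8)(3)| = 30 cm
6–10 s: |½(-8 + -3)(4)| = 22 cm
10–14 s: v = 0 at t = 142/13 s; triangle areas 18/13 + 200/13 = 218/13 cm
Total distance = 85.5 cm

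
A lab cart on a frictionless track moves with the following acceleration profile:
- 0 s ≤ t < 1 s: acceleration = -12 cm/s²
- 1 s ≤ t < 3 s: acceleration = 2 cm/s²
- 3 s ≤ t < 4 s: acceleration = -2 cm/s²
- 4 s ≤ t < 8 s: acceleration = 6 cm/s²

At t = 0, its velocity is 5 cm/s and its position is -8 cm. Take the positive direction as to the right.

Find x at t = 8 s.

5 cm

On each constant-a segment, Δv = aΔt and Δx = v₀Δt + ½aΔt²; chain segment to segment.
0–1 s: v starts 5 cm/s; Δx = 5·1 + ½·-12·1² = -1 cm; v ends -7 cm/s.
1–3 s: v starts -7 cm/s; Δx = -7·2 + ½·2·2² = -10 cm; v ends -3 cm/s.
3–4 s: v starts -3 cm/s; Δx = -3·1 + ½·-2·1² = -4 cm; v ends -5 cm/s.
4–8 s: v starts -5 cm/s; Δx = -5·4 + ½·6·4² = 28 cm; v ends 19 cm/s.
x(8) = -8 + Σ Δx = 5 cm.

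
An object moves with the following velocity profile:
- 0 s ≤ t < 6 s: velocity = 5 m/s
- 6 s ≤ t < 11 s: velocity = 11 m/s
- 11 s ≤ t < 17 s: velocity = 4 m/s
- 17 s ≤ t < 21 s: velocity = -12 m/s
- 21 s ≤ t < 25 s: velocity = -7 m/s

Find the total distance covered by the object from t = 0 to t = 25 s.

Total distance travelled is ∫|v| dt — sum the magnitudes of each area piece.
0–6 s: |5| × 6 = 30 m
6–11 s: |11| × 5 = 55 m
11–17 s: |4| × 6 = 24 m
17–21 s: |-12| × 4 = 48 m
21–25 s: |-7| × 4 = 28 m
Total distance = 185 m

185 m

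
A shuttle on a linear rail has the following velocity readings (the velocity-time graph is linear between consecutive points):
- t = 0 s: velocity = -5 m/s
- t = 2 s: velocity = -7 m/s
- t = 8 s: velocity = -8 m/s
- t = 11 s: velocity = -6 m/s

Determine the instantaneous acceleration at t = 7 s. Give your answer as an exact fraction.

Acceleration is the slope of the v-t graph on 2–8 s: (-8 − -7)/(8 − 2) = -1/6 m/s².

-1/6 m/s²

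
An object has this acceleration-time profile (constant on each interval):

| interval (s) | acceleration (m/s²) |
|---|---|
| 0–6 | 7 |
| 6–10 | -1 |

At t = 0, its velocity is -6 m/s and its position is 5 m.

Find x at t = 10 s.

231 m

On each constant-a segment, Δv = aΔt and Δx = v₀Δt + ½aΔt²; chain segment to segment.
0–6 s: v starts -6 m/s; Δx = -6·6 + ½·7·6² = 90 m; v ends 36 m/s.
6–10 s: v starts 36 m/s; Δx = 36·4 + ½·-1·4² = 136 m; v ends 32 m/s.
x(10) = 5 + Σ Δx = 231 m.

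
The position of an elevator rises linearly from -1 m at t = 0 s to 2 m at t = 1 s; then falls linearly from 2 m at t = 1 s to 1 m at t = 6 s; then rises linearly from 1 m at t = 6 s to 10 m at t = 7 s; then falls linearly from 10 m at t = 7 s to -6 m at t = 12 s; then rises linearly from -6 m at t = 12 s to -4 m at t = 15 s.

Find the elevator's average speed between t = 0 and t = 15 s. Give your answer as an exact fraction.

31/15 m/s

Average speed = (total path length)/(elapsed time); on a piecewise-linear x-t graph the path length is Σ|Δx|.
0–1 s: |Δx| = |2 − -1| = 3 m
1–6 s: |Δx| = |1 − 2| = 1 m
6–7 s: |Δx| = |10 − 1| = 9 m
7–12 s: |Δx| = |-6 − 10| = 16 m
12–15 s: |Δx| = |-4 − -6| = 2 m
Total path = 31 m; average speed = 31/15 = 31/15 m/s.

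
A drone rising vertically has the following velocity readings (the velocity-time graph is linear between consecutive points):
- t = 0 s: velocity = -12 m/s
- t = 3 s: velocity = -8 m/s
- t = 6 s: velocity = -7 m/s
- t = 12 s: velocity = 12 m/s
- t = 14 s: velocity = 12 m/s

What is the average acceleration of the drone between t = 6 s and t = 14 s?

2.375 m/s²

Average acceleration = Δv/Δt = (12 − -7)/(14 − 6) = 2.375 m/s².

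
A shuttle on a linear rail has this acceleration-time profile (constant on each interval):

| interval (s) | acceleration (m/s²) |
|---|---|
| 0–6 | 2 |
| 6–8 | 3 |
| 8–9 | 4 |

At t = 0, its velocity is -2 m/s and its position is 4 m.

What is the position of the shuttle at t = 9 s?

On each constant-a segment, Δv = aΔt and Δx = v₀Δt + ½aΔt²; chain segment to segment.
0–6 s: v starts -2 m/s; Δx = -2·6 + ½·2·6² = 24 m; v ends 10 m/s.
6–8 s: v starts 10 m/s; Δx = 10·2 + ½·3·2² = 26 m; v ends 16 m/s.
8–9 s: v starts 16 m/s; Δx = 16·1 + ½·4·1² = 18 m; v ends 20 m/s.
x(9) = 4 + Σ Δx = 72 m.

72 m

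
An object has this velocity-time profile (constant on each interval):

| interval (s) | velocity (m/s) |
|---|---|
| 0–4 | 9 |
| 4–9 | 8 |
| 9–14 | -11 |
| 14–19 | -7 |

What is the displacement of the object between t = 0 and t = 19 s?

-14 m

Displacement is the signed area under the v-t curve.
0–4 s: 9 × 4 = 36 m
4–9 s: 8 × 5 = 40 m
9–14 s: -11 × 5 = -55 m
14–19 s: -7 × 5 = -35 m
Net displacement = -14 m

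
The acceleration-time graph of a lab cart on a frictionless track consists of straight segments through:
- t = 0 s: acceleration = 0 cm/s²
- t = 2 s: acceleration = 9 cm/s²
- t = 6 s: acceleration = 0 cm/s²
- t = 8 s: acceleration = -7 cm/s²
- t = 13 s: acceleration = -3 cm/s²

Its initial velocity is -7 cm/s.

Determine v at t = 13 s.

Δv equals the area under the a-t graph; then v = v₀ + Δv.
0–2 s: ½(0 + 9)(2) = 9 cm/s
2–6 s: ½(9 + 0)(4) = 18 cm/s
6–8 s: ½(0 + -7)(2) = -7 cm/s
8–13 s: ½(-7 + -3)(5) = -25 cm/s
Δv = -5 cm/s, so v(13) = -7 + (-5) = -12 cm/s.

-12 cm/s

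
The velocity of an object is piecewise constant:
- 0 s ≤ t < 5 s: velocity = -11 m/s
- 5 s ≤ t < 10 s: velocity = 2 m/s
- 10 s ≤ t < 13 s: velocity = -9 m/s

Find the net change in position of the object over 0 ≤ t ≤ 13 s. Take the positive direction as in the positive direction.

Displacement is the signed area under the v-t curve.
0–5 s: -11 × 5 = -55 m
5–10 s: 2 × 5 = 10 m
10–13 s: -9 × 3 = -27 m
Net displacement = -72 m

-72 m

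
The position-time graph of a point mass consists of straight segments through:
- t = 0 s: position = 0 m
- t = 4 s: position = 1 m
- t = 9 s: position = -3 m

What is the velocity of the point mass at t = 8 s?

Velocity is the slope of the x-t graph on 4–9 s: (-3 − 1)/(9 − 4) = -0.8 m/s.

-0.8 m/s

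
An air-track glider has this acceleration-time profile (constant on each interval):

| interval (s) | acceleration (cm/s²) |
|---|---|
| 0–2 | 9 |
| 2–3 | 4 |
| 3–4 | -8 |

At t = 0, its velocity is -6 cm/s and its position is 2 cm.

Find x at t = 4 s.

34 cm

On each constant-a segment, Δv = aΔt and Δx = v₀Δt + ½aΔt²; chain segment to segment.
0–2 s: v starts -6 cm/s; Δx = -6·2 + ½·9·2² = 6 cm; v ends 12 cm/s.
2–3 s: v starts 12 cm/s; Δx = 12·1 + ½·4·1² = 14 cm; v ends 16 cm/s.
3–4 s: v starts 16 cm/s; Δx = 16·1 + ½·-8·1² = 12 cm; v ends 8 cm/s.
x(4) = 2 + Σ Δx = 34 cm.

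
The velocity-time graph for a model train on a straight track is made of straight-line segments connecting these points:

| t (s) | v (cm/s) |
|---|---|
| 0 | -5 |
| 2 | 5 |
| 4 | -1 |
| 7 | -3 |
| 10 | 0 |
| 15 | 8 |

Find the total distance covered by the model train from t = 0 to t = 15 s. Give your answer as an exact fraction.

Distance (not displacement) is the total path length: add the absolute areas under v-t.
0–2 s: v = 0 at t = 1 s; triangle areas 2.5 + 2.5 = 5 cm
2–4 s: v = 0 at t = 11/3 s; triangle areas 25/6 + 1/6 = 13/3 cm
4–7 s: |½(-1 + -3)(3)| = 6 cm
7–10 s: |½(-3 + 0)(3)| = 4.5 cm
10–15 s: |½(0 + 8)(5)| = 20 cm
Total distance = 239/6 cm

239/6 cm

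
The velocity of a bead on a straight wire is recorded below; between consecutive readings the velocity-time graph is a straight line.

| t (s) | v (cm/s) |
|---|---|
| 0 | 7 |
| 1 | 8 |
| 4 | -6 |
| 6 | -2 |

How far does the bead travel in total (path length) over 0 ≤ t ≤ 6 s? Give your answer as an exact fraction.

Distance (not displacement) is the total path length: add the absolute areas under v-t.
0–1 s: |½(7 + 8)(1)| = 7.5 cm
1–4 s: v = 0 at t = 19/7 s; triangle areas 48/7 + 27/7 = 75/7 cm
4–6 s: |½(-6 + -2)(2)| = 8 cm
Total distance = 367/14 cm

367/14 cm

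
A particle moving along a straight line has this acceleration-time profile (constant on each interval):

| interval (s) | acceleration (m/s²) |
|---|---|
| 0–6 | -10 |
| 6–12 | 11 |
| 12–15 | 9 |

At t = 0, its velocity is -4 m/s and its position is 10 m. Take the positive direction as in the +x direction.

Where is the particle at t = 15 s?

On each constant-a segment, Δv = aΔt and Δx = v₀Δt + ½aΔt²; chain segment to segment.
0–6 s: v starts -4 m/s; Δx = -4·6 + ½·-10·6² = -204 m; v ends -64 m/s.
6–12 s: v starts -64 m/s; Δx = -64·6 + ½·11·6² = -186 m; v ends 2 m/s.
12–15 s: v starts 2 m/s; Δx = 2·3 + ½·9·3² = 46.5 m; v ends 29 m/s.
x(15) = 10 + Σ Δx = -333.5 m.

-333.5 m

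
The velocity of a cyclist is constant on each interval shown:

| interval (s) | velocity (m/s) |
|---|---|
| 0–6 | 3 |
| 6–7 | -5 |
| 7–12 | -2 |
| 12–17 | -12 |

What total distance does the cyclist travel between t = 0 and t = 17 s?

Distance (not displacement) is the total path length: add the absolute areas under v-t.
0–6 s: |3| × 6 = 18 m
6–7 s: |-5| × 1 = 5 m
7–12 s: |-2| × 5 = 10 m
12–17 s: |-12| × 5 = 60 m
Total distance = 93 m

93 m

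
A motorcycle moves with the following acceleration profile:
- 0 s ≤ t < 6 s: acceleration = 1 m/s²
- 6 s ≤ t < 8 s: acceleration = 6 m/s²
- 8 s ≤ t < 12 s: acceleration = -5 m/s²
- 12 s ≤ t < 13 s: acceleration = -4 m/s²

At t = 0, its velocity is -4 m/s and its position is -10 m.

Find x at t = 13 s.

8 m

On each constant-a segment, Δv = aΔt and Δx = v₀Δt + ½aΔt²; chain segment to segment.
0–6 s: v starts -4 m/s; Δx = -4·6 + ½·1·6² = -6 m; v ends 2 m/s.
6–8 s: v starts 2 m/s; Δx = 2·2 + ½·6·2² = 16 m; v ends 14 m/s.
8–12 s: v starts 14 m/s; Δx = 14·4 + ½·-5·4² = 16 m; v ends -6 m/s.
12–13 s: v starts -6 m/s; Δx = -6·1 + ½·-4·1² = -8 m; v ends -10 m/s.
x(13) = -10 + Σ Δx = 8 m.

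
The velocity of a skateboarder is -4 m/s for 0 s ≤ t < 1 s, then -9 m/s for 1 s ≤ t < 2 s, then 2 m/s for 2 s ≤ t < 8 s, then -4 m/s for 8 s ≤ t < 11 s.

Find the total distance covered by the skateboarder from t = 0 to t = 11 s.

37 m

Total distance travelled is ∫|v| dt — sum the magnitudes of each area piece.
0–1 s: |-4| × 1 = 4 m
1–2 s: |-9| × 1 = 9 m
2–8 s: |2| × 6 = 12 m
8–11 s: |-4| × 3 = 12 m
Total distance = 37 m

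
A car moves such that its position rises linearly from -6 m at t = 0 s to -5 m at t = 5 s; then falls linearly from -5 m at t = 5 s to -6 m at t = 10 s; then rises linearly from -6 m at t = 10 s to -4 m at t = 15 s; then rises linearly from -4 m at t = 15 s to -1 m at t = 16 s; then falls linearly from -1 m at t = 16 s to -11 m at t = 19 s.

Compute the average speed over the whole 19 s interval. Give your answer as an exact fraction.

Average speed = (total path length)/(elapsed time); on a piecewise-linear x-t graph the path length is Σ|Δx|.
0–5 s: |Δx| = |-5 − -6| = 1 m
5–10 s: |Δx| = |-6 − -5| = 1 m
10–15 s: |Δx| = |-4 − -6| = 2 m
15–16 s: |Δx| = |-1 − -4| = 3 m
16–19 s: |Δx| = |-11 − -1| = 10 m
Total path = 17 m; average speed = 17/19 = 17/19 m/s.

17/19 m/s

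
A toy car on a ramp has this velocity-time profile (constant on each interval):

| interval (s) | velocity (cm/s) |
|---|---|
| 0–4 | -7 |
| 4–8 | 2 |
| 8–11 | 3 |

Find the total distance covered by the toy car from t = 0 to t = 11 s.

Distance (not displacement) is the total path length: add the absolute areas under v-t.
0–4 s: |-7| × 4 = 28 cm
4–8 s: |2| × 4 = 8 cm
8–11 s: |3| × 3 = 9 cm
Total distance = 45 cm

45 cm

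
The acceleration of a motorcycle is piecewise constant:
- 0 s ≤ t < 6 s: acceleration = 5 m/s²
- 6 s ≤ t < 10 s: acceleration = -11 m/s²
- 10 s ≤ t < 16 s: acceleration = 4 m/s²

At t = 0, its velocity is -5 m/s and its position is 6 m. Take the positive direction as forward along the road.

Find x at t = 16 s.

On each constant-a segment, Δv = aΔt and Δx = v₀Δt + ½aΔt²; chain segment to segment.
0–6 s: v starts -5 m/s; Δx = -5·6 + ½·5·6² = 60 m; v ends 25 m/s.
6–10 s: v starts 25 m/s; Δx = 25·4 + ½·-11·4² = 12 m; v ends -19 m/s.
10–16 s: v starts -19 m/s; Δx = -19·6 + ½·4·6² = -42 m; v ends 5 m/s.
x(16) = 6 + Σ Δx = 36 m.

36 m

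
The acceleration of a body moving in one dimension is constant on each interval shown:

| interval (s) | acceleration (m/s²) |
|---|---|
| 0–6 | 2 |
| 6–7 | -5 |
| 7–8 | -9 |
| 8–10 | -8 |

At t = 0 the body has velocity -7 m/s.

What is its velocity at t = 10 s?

Δv equals the area under the a-t graph; then v = v₀ + Δv.
0–6 s: 2 × 6 = 12 m/s
6–7 s: -5 × 1 = -5 m/s
7–8 s: -9 × 1 = -9 m/s
8–10 s: -8 × 2 = -16 m/s
Δv = -18 m/s, so v(10) = -7 + (-18) = -25 m/s.

-25 m/s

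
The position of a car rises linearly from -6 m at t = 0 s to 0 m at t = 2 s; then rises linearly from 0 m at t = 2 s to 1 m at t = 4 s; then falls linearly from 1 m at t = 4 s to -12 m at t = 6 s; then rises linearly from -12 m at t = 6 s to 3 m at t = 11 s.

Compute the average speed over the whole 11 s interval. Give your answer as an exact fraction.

35/11 m/s

Average speed = (total path length)/(elapsed time); on a piecewise-linear x-t graph the path length is Σ|Δx|.
0–2 s: |Δx| = |0 − -6| = 6 m
2–4 s: |Δx| = |1 − 0| = 1 m
4–6 s: |Δx| = |-12 − 1| = 13 m
6–11 s: |Δx| = |3 − -12| = 15 m
Total path = 35 m; average speed = 35/11 = 35/11 m/s.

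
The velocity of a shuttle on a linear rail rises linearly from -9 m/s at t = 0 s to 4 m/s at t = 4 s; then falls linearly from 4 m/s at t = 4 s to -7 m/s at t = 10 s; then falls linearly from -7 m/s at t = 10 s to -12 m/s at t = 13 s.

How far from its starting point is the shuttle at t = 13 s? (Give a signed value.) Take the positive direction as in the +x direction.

-47.5 m

Net displacement equals the area under the velocity-time graph (areas below the axis count negative).
0–4 s: ½(-9 + 4)(4) = -10 m
4–10 s: ½(4 + -7)(6) = -9 m
10–13 s: ½(-7 + -12)(3) = -28.5 m
Net displacement = -47.5 m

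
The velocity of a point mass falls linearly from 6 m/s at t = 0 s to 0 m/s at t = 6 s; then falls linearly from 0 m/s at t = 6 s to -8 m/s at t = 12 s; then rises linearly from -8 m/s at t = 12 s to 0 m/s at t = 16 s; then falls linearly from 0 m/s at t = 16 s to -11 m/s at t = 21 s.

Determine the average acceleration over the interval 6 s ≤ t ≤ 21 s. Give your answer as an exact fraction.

-11/15 m/s²

Average acceleration = Δv/Δt = (-11 − 0)/(21 − 6) = -11/15 m/s².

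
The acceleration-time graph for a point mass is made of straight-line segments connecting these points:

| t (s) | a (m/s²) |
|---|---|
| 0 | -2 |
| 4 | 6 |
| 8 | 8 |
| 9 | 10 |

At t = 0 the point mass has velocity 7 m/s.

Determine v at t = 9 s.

Δv equals the area under the a-t graph; then v = v₀ + Δv.
0–4 s: ½(-2 + 6)(4) = 8 m/s
4–8 s: ½(6 + 8)(4) = 28 m/s
8–9 s: ½(8 + 10)(1) = 9 m/s
Δv = 45 m/s, so v(9) = 7 + (45) = 52 m/s.

52 m/s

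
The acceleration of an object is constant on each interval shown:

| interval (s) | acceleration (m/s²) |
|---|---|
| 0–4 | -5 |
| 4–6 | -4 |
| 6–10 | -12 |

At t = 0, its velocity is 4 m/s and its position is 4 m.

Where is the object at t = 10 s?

On each constant-a segment, Δv = aΔt and Δx = v₀Δt + ½aΔt²; chain segment to segment.
0–4 s: v starts 4 m/s; Δx = 4·4 + ½·-5·4² = -24 m; v ends -16 m/s.
4–6 s: v starts -16 m/s; Δx = -16·2 + ½·-4·2² = -40 m; v ends -24 m/s.
6–10 s: v starts -24 m/s; Δx = -24·4 + ½·-12·4² = -192 m; v ends -72 m/s.
x(10) = 4 + Σ Δx = -252 m.

-252 m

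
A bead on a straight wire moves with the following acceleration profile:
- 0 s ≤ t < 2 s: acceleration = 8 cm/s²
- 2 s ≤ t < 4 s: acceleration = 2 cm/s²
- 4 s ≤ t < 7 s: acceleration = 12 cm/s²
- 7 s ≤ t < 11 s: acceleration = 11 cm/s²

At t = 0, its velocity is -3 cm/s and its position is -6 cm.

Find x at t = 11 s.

On each constant-a segment, Δv = aΔt and Δx = v₀Δt + ½aΔt²; chain segment to segment.
0–2 s: v starts -3 cm/s; Δx = -3·2 + ½·8·2² = 10 cm; v ends 13 cm/s.
2–4 s: v starts 13 cm/s; Δx = 13·2 + ½·2·2² = 30 cm; v ends 17 cm/s.
4–7 s: v starts 17 cm/s; Δx = 17·3 + ½·12·3² = 105 cm; v ends 53 cm/s.
7–11 s: v starts 53 cm/s; Δx = 53·4 + ½·11·4² = 300 cm; v ends 97 cm/s.
x(11) = -6 + Σ Δx = 439 cm.

439 cm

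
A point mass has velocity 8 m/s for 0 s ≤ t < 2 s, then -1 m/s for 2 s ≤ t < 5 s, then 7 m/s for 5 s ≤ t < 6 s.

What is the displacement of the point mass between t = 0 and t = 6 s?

Displacement is the signed area under the v-t curve.
0–2 s: 8 × 2 = 16 m
2–5 s: -1 × 3 = -3 m
5–6 s: 7 × 1 = 7 m
Net displacement = 20 m

20 m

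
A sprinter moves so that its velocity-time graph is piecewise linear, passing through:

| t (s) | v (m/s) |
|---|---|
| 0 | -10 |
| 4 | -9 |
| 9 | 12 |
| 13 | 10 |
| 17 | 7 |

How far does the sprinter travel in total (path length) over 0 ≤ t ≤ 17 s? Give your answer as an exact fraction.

Total distance travelled is ∫|v| dt — sum the magnitudes of each area piece.
0–4 s: |½(-10 + -9)(4)| = 38 m
4–9 s: v = 0 at t = 43/7 s; triangle areas 135/14 + 120/7 = 375/14 m
9–13 s: |½(12 + 10)(4)| = 44 m
13–17 s: |½(10 + 7)(4)| = 34 m
Total distance = 1999/14 m

1999/14 m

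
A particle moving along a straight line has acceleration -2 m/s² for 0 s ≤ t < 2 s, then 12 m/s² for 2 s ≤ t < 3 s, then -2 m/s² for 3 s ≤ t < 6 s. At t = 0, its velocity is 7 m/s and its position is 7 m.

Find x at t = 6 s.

On each constant-a segment, Δv = aΔt and Δx = v₀Δt + ½aΔt²; chain segment to segment.
0–2 s: v starts 7 m/s; Δx = 7·2 + ½·-2·2² = 10 m; v ends 3 m/s.
2–3 s: v starts 3 m/s; Δx = 3·1 + ½·12·1² = 9 m; v ends 15 m/s.
3–6 s: v starts 15 m/s; Δx = 15·3 + ½·-2·3² = 36 m; v ends 9 m/s.
x(6) = 7 + Σ Δx = 62 m.

62 m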